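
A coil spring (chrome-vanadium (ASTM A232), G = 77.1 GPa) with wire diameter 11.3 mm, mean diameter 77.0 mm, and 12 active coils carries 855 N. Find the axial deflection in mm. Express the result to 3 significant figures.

k = Gd⁴/(8D³N_a) = (77.1×10³)(11.3⁴)/(8·77.0³·12) = 28.683 N/mm
δ = F/k = 855 / 28.683 = 29.809 mm

29.8 mm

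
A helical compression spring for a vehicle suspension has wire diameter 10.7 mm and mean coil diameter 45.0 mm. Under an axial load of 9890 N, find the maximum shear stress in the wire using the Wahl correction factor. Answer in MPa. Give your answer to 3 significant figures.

1280 MPa

Spring index C = D/d = 45.0/10.7 = 4.2056
K_W = (4C−1)/(4C−4) + 0.615/C = 15.822/12.822 + 0.1462 = 1.3802
τ₀ = 8FD/(πd³) = 8·9890·45.0/(π·10.7³) = 3.5604e+06/3848.6 = 925.12 MPa
τ_max = K·τ₀ = 1.3802 × 925.12 = 1276.8 MPa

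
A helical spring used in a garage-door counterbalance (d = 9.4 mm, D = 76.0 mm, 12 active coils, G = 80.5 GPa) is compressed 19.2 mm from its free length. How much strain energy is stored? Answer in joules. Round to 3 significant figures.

k = Gd⁴/(8D³N_a) = (80.5×10³)(9.4⁴)/(8·76.0³·12) = 14.914 N/mm
U = ½kδ² = 0.5 × 14.914 × 19.2² = 2749 N·mm = 2.749 J

2.75 J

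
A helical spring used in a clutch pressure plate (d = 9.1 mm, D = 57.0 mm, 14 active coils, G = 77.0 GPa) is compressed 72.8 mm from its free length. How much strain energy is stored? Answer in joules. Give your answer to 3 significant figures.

67.5 J

k = Gd⁴/(8D³N_a) = (77.0×10³)(9.1⁴)/(8·57.0³·14) = 25.457 N/mm
U = ½kδ² = 0.5 × 25.457 × 72.8² = 67460 N·mm = 67.46 J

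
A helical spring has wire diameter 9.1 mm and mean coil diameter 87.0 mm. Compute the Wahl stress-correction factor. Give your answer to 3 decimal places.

1.152

C = D/d = 87.0/9.1 = 9.5604
K_W = (4C−1)/(4C−4) + 0.615/C = 37.242/34.242 + 0.0643 = 1.1519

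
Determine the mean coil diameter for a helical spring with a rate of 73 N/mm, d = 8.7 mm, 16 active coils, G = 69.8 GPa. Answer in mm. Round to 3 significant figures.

D = (Gd⁴/(8N_a·k))^(1/3) = (69.8×10³·8.7⁴/(8·16·73))^(1/3)
  = (42795.6)^(1/3) = 34.9784 mm

35.0 mm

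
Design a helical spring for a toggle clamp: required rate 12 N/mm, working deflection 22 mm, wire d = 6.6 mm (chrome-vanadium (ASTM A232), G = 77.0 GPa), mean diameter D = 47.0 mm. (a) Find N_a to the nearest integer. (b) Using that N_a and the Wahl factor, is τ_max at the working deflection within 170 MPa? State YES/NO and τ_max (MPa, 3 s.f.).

(a) 15 coils; (b) YES, τ_max = 130 MPa

N_a = Gd⁴/(8D³k) = (77.0×10³)(6.6⁴)/(8·47.0³·12) = 14.66 → N_a = 15
Actual rate k = Gd⁴/(8D³·15) = 11.727 N/mm
Working load F = kδ = 11.727·22 = 258 N
C = 47.0/6.6 = 7.1212; K_W = (4C−1)/(4C−4)+0.615/C = 1.2089
τ_max = K_W·8FD/(πd³) = 1.2089·107.4 = 129.84 MPa
τ_max ≤ 170 MPa → acceptable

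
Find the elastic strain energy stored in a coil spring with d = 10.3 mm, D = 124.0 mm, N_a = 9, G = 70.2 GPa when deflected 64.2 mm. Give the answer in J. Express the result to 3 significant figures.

k = Gd⁴/(8D³N_a) = (70.2×10³)(10.3⁴)/(8·124.0³·9) = 5.7556 N/mm
U = ½kδ² = 0.5 × 5.7556 × 64.2² = 11861 N·mm = 11.861 J

11.9 J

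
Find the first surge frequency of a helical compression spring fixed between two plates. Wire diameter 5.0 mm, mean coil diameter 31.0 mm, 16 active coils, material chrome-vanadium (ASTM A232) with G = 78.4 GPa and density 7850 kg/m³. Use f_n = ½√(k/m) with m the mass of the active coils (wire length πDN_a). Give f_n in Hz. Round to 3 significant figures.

116 Hz

k = Gd⁴/(8D³N_a) = (78.4×10³)(5.0⁴)/(8·31.0³·16) = 12.85 N/mm = 12850 N/m
Wire length L = πDN_a = π·31.0·16 = 1558.2 mm
m = ρ·(πd²/4)·L = 7850 × 19.635×10⁻⁶ m² × 1.5582 m = 0.24018 kg
f_n = ½√(k/m) = 0.5·√(12850/0.24018) = 0.5·√(53502) = 115.65 Hz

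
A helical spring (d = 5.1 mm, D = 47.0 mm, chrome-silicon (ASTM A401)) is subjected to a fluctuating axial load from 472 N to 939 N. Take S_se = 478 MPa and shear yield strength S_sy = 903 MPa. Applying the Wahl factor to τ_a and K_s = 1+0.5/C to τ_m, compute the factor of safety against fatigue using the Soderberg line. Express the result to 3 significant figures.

0.798

C = D/d = 47.0/5.1 = 9.2157; K_W = (4C−1)/(4C−4)+0.615/C = 1.1580; K_s = 1+0.5/C = 1.0543
F_a = (F_max−F_min)/2 = 233.5 N; F_m = (F_max+F_min)/2 = 705.5 N
τ_a = K_W·8F_aD/(πd³) = 1.1580 × 210.68 = 243.97 MPa
τ_m = K_s·8F_mD/(πd³) = 1.0543 × 636.54 = 671.07 MPa
Soderberg: 1/n_f = τ_a/S_se + τ_m/S_sy = 243.97/478 + 671.07/903 = 0.51039 + 0.74316 = 1.2536
n_f = 1/1.2536 = 0.7977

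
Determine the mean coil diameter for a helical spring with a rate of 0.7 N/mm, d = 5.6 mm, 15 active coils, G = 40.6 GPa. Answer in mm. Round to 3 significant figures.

78.0 mm

D = (Gd⁴/(8N_a·k))^(1/3) = (40.6×10³·5.6⁴/(8·15·0.7))^(1/3)
  = (475334)^(1/3) = 78.0428 mm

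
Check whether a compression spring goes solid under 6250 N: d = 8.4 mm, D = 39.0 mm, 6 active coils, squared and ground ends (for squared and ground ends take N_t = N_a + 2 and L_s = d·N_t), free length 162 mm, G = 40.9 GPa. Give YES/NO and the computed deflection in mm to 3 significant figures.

NO, δ = 87.4 mm

k = Gd⁴/(8D³N_a) = (40.9×10³)(8.4⁴)/(8·39.0³·6) = 71.516 N/mm
N_t = 8; L_s = 8.4·8 = 67.2 mm; δ_solid = L₀ − L_s = 162 − 67.2 = 94.8 mm
δ = F/k = 6250/71.516 = 87.393 mm
δ < δ_solid → spring does not go solid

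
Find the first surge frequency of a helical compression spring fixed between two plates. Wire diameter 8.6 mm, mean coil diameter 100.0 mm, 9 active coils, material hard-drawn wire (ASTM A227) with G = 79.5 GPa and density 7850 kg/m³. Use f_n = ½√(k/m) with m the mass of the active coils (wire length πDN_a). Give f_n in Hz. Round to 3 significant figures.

34.2 Hz

k = Gd⁴/(8D³N_a) = (79.5×10³)(8.6⁴)/(8·100.0³·9) = 6.0399 N/mm = 6039.9 N/m
Wire length L = πDN_a = π·100.0·9 = 2827.4 mm
m = ρ·(πd²/4)·L = 7850 × 58.088×10⁻⁶ m² × 2.8274 m = 1.2893 kg
f_n = ½√(k/m) = 0.5·√(6039.9/1.2893) = 0.5·√(4684.7) = 34.222 Hz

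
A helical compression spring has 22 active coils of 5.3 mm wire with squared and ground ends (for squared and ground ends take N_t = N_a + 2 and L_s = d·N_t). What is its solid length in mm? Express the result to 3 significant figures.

squared and ground ends: N_t = N_a + 2 = 22 + 2 = 24
L_s = d·N_t = 5.3 × 24 = 127.2 mm

127 mm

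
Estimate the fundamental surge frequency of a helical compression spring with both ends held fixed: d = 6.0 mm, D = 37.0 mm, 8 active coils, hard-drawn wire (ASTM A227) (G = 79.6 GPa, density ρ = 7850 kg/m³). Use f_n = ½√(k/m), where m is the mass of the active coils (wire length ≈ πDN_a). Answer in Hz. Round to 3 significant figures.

196 Hz

k = Gd⁴/(8D³N_a) = (79.6×10³)(6.0⁴)/(8·37.0³·8) = 31.822 N/mm = 31822 N/m
Wire length L = πDN_a = π·37.0·8 = 929.91 mm
m = ρ·(πd²/4)·L = 7850 × 28.274×10⁻⁶ m² × 0.92991 m = 0.2064 kg
f_n = ½√(k/m) = 0.5·√(31822/0.2064) = 0.5·√(1.5418e+05) = 196.33 Hz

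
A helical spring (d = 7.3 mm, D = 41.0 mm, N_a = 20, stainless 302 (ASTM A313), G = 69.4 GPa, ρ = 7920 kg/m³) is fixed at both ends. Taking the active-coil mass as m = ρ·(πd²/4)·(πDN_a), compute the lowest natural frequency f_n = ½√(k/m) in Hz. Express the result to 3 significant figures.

72.3 Hz

k = Gd⁴/(8D³N_a) = (69.4×10³)(7.3⁴)/(8·41.0³·20) = 17.872 N/mm = 17872 N/m
Wire length L = πDN_a = π·41.0·20 = 2576.1 mm
m = ρ·(πd²/4)·L = 7920 × 41.854×10⁻⁶ m² × 2.5761 m = 0.85393 kg
f_n = ½√(k/m) = 0.5·√(17872/0.85393) = 0.5·√(20929) = 72.335 Hz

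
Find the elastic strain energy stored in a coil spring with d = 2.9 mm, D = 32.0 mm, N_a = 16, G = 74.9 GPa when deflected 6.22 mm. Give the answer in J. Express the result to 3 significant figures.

k = Gd⁴/(8D³N_a) = (74.9×10³)(2.9⁴)/(8·32.0³·16) = 1.263 N/mm
U = ½kδ² = 0.5 × 1.263 × 6.22² = 24.432 N·mm = 0.024432 J

0.0244 J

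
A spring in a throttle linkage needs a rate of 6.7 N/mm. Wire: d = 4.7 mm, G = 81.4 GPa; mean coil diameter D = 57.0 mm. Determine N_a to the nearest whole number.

4

N_a = Gd⁴/(8D³k) = (81.4×10³ × 4.7⁴)/(8 × 57.0³ × 6.7)
    = 3.97206e+07 / 9.92634e+06 = 4.002 → 4 coils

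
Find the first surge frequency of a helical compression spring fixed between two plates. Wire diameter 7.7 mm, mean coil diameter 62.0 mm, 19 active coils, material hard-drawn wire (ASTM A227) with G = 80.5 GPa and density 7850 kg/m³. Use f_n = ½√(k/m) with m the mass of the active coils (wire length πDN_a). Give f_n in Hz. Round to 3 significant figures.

k = Gd⁴/(8D³N_a) = (80.5×10³)(7.7⁴)/(8·62.0³·19) = 7.8116 N/mm = 7811.6 N/m
Wire length L = πDN_a = π·62.0·19 = 3700.8 mm
m = ρ·(πd²/4)·L = 7850 × 46.566×10⁻⁶ m² × 3.7008 m = 1.3528 kg
f_n = ½√(k/m) = 0.5·√(7811.6/1.3528) = 0.5·√(5774.4) = 37.995 Hz

38.0 Hz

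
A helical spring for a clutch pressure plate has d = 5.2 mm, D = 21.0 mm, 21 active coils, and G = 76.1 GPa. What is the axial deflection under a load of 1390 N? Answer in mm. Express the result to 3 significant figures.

38.9 mm

k = Gd⁴/(8D³N_a) = (76.1×10³)(5.2⁴)/(8·21.0³·21) = 35.763 N/mm
δ = F/k = 1390 / 35.763 = 38.867 mm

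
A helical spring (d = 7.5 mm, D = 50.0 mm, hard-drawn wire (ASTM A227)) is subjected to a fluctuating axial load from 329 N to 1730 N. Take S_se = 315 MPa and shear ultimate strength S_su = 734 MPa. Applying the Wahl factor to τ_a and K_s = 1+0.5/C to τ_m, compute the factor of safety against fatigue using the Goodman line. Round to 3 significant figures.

C = D/d = 50.0/7.5 = 6.6667; K_W = (4C−1)/(4C−4)+0.615/C = 1.2246; K_s = 1+0.5/C = 1.0750
F_a = (F_max−F_min)/2 = 700.5 N; F_m = (F_max+F_min)/2 = 1029.5 N
τ_a = K_W·8F_aD/(πd³) = 1.2246 × 211.41 = 258.9 MPa
τ_m = K_s·8F_mD/(πd³) = 1.0750 × 310.71 = 334.01 MPa
Goodman: 1/n_f = τ_a/S_se + τ_m/S_su = 258.9/315 + 334.01/734 = 0.82190 + 0.45506 = 1.277
n_f = 1/1.277 = 0.7831

0.783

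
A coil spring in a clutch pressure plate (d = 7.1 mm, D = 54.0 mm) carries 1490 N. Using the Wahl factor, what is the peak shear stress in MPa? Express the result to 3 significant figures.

684 MPa

Spring index C = D/d = 54.0/7.1 = 7.6056
K_W = (4C−1)/(4C−4) + 0.615/C = 29.423/26.423 + 0.0809 = 1.1944
τ₀ = 8FD/(πd³) = 8·1490·54.0/(π·7.1³) = 643680/1124.4 = 572.46 MPa
τ_max = K·τ₀ = 1.1944 × 572.46 = 683.75 MPa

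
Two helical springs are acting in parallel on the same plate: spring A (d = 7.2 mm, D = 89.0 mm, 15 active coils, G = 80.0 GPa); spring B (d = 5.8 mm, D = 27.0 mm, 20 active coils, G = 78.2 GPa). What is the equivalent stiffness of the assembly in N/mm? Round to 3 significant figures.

k_A = Gd⁴/(8D³N_a) = (80.0×10³)(7.2⁴)/(8·89.0³·15) = 2.5414 N/mm
k_B = Gd⁴/(8D³N_a) = (78.2×10³)(5.8⁴)/(8·27.0³·20) = 28.1 N/mm
Parallel: k_eq = 2.5414 + 28.1 = 30.641 N/mm

30.6 N/mm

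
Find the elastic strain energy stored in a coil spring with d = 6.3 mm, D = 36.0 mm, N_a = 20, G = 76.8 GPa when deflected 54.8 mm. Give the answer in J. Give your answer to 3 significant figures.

k = Gd⁴/(8D³N_a) = (76.8×10³)(6.3⁴)/(8·36.0³·20) = 16.207 N/mm
U = ½kδ² = 0.5 × 16.207 × 54.8² = 24335 N·mm = 24.335 J

24.3 J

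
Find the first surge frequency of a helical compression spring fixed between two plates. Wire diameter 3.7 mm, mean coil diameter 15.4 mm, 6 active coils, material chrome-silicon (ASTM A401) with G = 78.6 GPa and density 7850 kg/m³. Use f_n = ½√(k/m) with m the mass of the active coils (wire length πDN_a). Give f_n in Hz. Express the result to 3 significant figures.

k = Gd⁴/(8D³N_a) = (78.6×10³)(3.7⁴)/(8·15.4³·6) = 84.028 N/mm = 84028 N/m
Wire length L = πDN_a = π·15.4·6 = 290.28 mm
m = ρ·(πd²/4)·L = 7850 × 10.752×10⁻⁶ m² × 0.29028 m = 0.024501 kg
f_n = ½√(k/m) = 0.5·√(84028/0.024501) = 0.5·√(3.4296e+06) = 925.96 Hz

926 Hz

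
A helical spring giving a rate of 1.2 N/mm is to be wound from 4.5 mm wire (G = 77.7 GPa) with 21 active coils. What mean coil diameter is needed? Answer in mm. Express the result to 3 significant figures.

54.1 mm

D = (Gd⁴/(8N_a·k))^(1/3) = (77.7×10³·4.5⁴/(8·21·1.2))^(1/3)
  = (158045)^(1/3) = 54.0663 mm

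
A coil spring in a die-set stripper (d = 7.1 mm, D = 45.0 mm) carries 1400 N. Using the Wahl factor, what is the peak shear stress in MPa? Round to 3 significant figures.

Spring index C = D/d = 45.0/7.1 = 6.3380
K_W = (4C−1)/(4C−4) + 0.615/C = 24.352/21.352 + 0.0970 = 1.2375
τ₀ = 8FD/(πd³) = 8·1400·45.0/(π·7.1³) = 504000/1124.4 = 448.23 MPa
τ_max = K·τ₀ = 1.2375 × 448.23 = 554.71 MPa

555 MPa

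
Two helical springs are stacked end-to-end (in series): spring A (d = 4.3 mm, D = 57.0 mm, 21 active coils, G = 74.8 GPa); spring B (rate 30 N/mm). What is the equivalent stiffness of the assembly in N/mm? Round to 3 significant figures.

k_A = Gd⁴/(8D³N_a) = (74.8×10³)(4.3⁴)/(8·57.0³·21) = 0.82194 N/mm
Series: 1/k_eq = 1/0.82194 + 1/30 = 1.25; k_eq = 0.80002 N/mm

0.800 N/mm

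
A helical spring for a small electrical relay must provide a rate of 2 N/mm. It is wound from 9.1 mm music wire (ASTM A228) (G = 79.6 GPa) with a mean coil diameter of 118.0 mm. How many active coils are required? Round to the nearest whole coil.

N_a = Gd⁴/(8D³k) = (79.6×10³ × 9.1⁴)/(8 × 118.0³ × 2)
    = 5.45857e+08 / 2.62885e+07 = 20.76 → 21 coils

21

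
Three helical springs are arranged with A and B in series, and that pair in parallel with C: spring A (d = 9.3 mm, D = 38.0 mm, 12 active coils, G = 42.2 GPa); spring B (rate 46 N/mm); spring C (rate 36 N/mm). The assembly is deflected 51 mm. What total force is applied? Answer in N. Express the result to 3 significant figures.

k_A = Gd⁴/(8D³N_a) = (42.2×10³)(9.3⁴)/(8·38.0³·12) = 59.927 N/mm
Springs A,B series: k_AB = 1/(1/59.927+1/46) = 26.024 N/mm; parallel with C: k_eq = 26.024+36 = 62.024 N/mm
F = k_eq·δ = 62.024·51 = 3163.2 N

3160 N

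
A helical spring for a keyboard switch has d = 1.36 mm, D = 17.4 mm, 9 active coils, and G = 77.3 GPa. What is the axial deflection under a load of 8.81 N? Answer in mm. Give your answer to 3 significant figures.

12.6 mm

k = Gd⁴/(8D³N_a) = (77.3×10³)(1.36⁴)/(8·17.4³·9) = 0.6972 N/mm
δ = F/k = 8.81 / 0.6972 = 12.636 mm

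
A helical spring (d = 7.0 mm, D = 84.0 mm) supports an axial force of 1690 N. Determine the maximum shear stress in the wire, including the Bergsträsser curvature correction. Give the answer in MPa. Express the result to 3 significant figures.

1170 MPa

Spring index C = D/d = 84.0/7.0 = 12.0000
K_B = (4C+2)/(4C−3) = 50.000/45.000 = 1.1111
τ₀ = 8FD/(πd³) = 8·1690·84.0/(π·7.0³) = 1.13568e+06/1077.6 = 1053.9 MPa
τ_max = K·τ₀ = 1.1111 × 1053.9 = 1171 MPa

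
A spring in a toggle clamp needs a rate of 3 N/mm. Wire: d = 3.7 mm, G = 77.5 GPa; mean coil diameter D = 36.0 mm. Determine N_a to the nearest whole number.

N_a = Gd⁴/(8D³k) = (77.5×10³ × 3.7⁴)/(8 × 36.0³ × 3)
    = 1.45247e+07 / 1.11974e+06 = 12.97 → 13 coils

13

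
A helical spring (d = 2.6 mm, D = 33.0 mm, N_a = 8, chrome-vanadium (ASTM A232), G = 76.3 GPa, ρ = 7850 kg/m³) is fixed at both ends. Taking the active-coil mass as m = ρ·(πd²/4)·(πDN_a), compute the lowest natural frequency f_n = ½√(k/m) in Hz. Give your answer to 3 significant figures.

105 Hz

k = Gd⁴/(8D³N_a) = (76.3×10³)(2.6⁴)/(8·33.0³·8) = 1.516 N/mm = 1516 N/m
Wire length L = πDN_a = π·33.0·8 = 829.38 mm
m = ρ·(πd²/4)·L = 7850 × 5.3093×10⁻⁶ m² × 0.82938 m = 0.034567 kg
f_n = ½√(k/m) = 0.5·√(1516/0.034567) = 0.5·√(43857) = 104.71 Hz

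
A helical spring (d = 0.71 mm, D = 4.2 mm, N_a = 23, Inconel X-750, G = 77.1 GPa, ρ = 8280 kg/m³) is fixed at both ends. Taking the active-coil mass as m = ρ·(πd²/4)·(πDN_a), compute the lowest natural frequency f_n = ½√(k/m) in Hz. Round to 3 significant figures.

k = Gd⁴/(8D³N_a) = (77.1×10³)(0.71⁴)/(8·4.2³·23) = 1.4372 N/mm = 1437.2 N/m
Wire length L = πDN_a = π·4.2·23 = 303.48 mm
m = ρ·(πd²/4)·L = 8280 × 0.39592×10⁻⁶ m² × 0.30348 m = 0.00099486 kg
f_n = ½√(k/m) = 0.5·√(1437.2/0.00099486) = 0.5·√(1.4446e+06) = 600.96 Hz

601 Hz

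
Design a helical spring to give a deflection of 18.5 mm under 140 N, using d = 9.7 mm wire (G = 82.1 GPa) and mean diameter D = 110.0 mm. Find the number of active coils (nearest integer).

9

Required rate k = F/δ = 140/18.5 = 7.5676 N/mm
N_a = Gd⁴/(8D³k) = (82.1×10³ × 9.7⁴)/(8 × 110.0³ × 7.5676)
    = 7.26825e+08 / 8.05795e+07 = 9.02 → 9 coils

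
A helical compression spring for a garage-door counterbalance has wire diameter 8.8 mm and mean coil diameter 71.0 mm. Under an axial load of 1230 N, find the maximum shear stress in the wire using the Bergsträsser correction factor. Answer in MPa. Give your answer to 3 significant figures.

Spring index C = D/d = 71.0/8.8 = 8.0682
K_B = (4C+2)/(4C−3) = 34.273/29.273 = 1.1708
τ₀ = 8FD/(πd³) = 8·1230·71.0/(π·8.8³) = 698640/2140.9 = 326.33 MPa
τ_max = K·τ₀ = 1.1708 × 326.33 = 382.07 MPa

382 MPa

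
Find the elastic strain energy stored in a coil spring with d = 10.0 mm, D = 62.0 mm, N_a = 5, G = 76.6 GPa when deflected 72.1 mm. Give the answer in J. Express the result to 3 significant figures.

k = Gd⁴/(8D³N_a) = (76.6×10³)(10.0⁴)/(8·62.0³·5) = 80.351 N/mm
U = ½kδ² = 0.5 × 80.351 × 72.1² = 2.0885e+05 N·mm = 208.85 J

209 J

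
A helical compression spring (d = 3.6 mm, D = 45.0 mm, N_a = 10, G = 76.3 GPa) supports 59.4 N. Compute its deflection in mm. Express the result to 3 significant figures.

33.8 mm

k = Gd⁴/(8D³N_a) = (76.3×10³)(3.6⁴)/(8·45.0³·10) = 1.758 N/mm
δ = F/k = 59.4 / 1.758 = 33.789 mm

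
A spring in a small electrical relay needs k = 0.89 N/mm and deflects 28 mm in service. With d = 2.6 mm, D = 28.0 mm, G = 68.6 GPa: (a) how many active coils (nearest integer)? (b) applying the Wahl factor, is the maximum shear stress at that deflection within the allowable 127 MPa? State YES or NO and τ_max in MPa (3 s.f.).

(a) 20 coils; (b) YES, τ_max = 115 MPa

N_a = Gd⁴/(8D³k) = (68.6×10³)(2.6⁴)/(8·28.0³·0.89) = 20.06 → N_a = 20
Actual rate k = Gd⁴/(8D³·20) = 0.89253 N/mm
Working load F = kδ = 0.89253·28 = 24.991 N
C = 28.0/2.6 = 10.7692; K_W = (4C−1)/(4C−4)+0.615/C = 1.1339
τ_max = K_W·8FD/(πd³) = 1.1339·101.38 = 114.95 MPa
τ_max ≤ 127 MPa → acceptable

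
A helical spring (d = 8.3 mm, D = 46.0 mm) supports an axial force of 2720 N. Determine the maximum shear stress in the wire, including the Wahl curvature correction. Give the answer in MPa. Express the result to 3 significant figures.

Spring index C = D/d = 46.0/8.3 = 5.5422
K_W = (4C−1)/(4C−4) + 0.615/C = 21.169/18.169 + 0.1110 = 1.2761
τ₀ = 8FD/(πd³) = 8·2720·46.0/(π·8.3³) = 1.00096e+06/1796.3 = 557.23 MPa
τ_max = K·τ₀ = 1.2761 × 557.23 = 711.07 MPa

711 MPa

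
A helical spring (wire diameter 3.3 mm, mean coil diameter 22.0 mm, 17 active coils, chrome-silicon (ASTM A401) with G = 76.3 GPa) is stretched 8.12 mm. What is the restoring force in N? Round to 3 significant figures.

k = Gd⁴/(8D³N_a) = (76.3×10³)(3.3⁴)/(8·22.0³·17) = 6.2485 N/mm
F = k·δ = 6.2485 × 8.12 = 50.738 N

50.7 N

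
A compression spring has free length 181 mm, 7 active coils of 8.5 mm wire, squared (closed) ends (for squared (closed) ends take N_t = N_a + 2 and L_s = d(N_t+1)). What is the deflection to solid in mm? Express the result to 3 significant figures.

N_t = 9; L_s = 8.5·10 = 85 mm
δ_solid = L₀ − L_s = 181 − 85 = 96 mm

96.0 mm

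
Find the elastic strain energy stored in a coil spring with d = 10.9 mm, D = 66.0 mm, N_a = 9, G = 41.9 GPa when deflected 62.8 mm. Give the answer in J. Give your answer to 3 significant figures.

56.3 J

k = Gd⁴/(8D³N_a) = (41.9×10³)(10.9⁴)/(8·66.0³·9) = 28.573 N/mm
U = ½kδ² = 0.5 × 28.573 × 62.8² = 56344 N·mm = 56.344 J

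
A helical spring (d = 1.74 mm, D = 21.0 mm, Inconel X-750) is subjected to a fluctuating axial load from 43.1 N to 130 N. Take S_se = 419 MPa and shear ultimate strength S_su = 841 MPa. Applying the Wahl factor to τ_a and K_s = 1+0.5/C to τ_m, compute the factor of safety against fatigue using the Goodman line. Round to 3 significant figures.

C = D/d = 21.0/1.74 = 12.0690; K_W = (4C−1)/(4C−4)+0.615/C = 1.1187; K_s = 1+0.5/C = 1.0414
F_a = (F_max−F_min)/2 = 43.45 N; F_m = (F_max+F_min)/2 = 86.55 N
τ_a = K_W·8F_aD/(πd³) = 1.1187 × 441.06 = 493.42 MPa
τ_m = K_s·8F_mD/(πd³) = 1.0414 × 878.57 = 914.97 MPa
Goodman: 1/n_f = τ_a/S_se + τ_m/S_su = 493.42/419 + 914.97/841 = 1.17762 + 1.08796 = 2.2656
n_f = 1/2.2656 = 0.4414

0.441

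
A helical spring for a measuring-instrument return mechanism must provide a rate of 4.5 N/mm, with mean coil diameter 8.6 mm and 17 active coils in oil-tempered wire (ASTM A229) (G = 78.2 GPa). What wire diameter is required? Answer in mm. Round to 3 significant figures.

1.49 mm

d = (8D³N_a·k / G)^(1/4) = (8·8.6³·17·4.5 / (78.2×10³))^0.25
  = (4.9778)^0.25 = 1.4937 mm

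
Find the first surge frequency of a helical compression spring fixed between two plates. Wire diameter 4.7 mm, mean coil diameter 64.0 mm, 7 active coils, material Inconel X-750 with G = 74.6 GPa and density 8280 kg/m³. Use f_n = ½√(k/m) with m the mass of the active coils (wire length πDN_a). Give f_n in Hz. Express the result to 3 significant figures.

k = Gd⁴/(8D³N_a) = (74.6×10³)(4.7⁴)/(8·64.0³·7) = 2.4797 N/mm = 2479.7 N/m
Wire length L = πDN_a = π·64.0·7 = 1407.4 mm
m = ρ·(πd²/4)·L = 8280 × 17.349×10⁻⁶ m² × 1.4074 m = 0.20218 kg
f_n = ½√(k/m) = 0.5·√(2479.7/0.20218) = 0.5·√(12265) = 55.373 Hz

55.4 Hz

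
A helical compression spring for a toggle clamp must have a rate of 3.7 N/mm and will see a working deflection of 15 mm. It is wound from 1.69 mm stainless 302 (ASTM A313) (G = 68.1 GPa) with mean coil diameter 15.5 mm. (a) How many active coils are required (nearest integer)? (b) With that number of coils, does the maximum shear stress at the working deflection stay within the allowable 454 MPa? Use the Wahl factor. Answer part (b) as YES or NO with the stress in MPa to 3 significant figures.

(a) 5 coils; (b) NO, τ_max = 530 MPa

N_a = Gd⁴/(8D³k) = (68.1×10³)(1.69⁴)/(8·15.5³·3.7) = 5.04 → N_a = 5
Actual rate k = Gd⁴/(8D³·5) = 3.7294 N/mm
Working load F = kδ = 3.7294·15 = 55.941 N
C = 15.5/1.69 = 9.1716; K_W = (4C−1)/(4C−4)+0.615/C = 1.1588
τ_max = K_W·8FD/(πd³) = 1.1588·457.45 = 530.11 MPa
τ_max > 454 MPa → exceeds allowable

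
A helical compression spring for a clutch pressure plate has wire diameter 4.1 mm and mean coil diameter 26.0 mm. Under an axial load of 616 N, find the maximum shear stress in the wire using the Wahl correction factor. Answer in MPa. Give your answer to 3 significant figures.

Spring index C = D/d = 26.0/4.1 = 6.3415
K_W = (4C−1)/(4C−4) + 0.615/C = 24.366/21.366 + 0.0970 = 1.2374
τ₀ = 8FD/(πd³) = 8·616·26.0/(π·4.1³) = 128128/216.52 = 591.76 MPa
τ_max = K·τ₀ = 1.2374 × 591.76 = 732.23 MPa

732 MPa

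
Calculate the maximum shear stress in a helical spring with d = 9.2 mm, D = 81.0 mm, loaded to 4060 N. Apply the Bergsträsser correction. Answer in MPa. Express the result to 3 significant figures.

Spring index C = D/d = 81.0/9.2 = 8.8043
K_B = (4C+2)/(4C−3) = 37.217/32.217 = 1.1552
τ₀ = 8FD/(πd³) = 8·4060·81.0/(π·9.2³) = 2.63088e+06/2446.3 = 1075.4 MPa
τ_max = K·τ₀ = 1.1552 × 1075.4 = 1242.3 MPa

1240 MPa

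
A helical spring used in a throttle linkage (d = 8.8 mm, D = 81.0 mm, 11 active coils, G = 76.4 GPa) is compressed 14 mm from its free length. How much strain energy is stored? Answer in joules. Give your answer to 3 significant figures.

0.960 J

k = Gd⁴/(8D³N_a) = (76.4×10³)(8.8⁴)/(8·81.0³·11) = 9.7968 N/mm
U = ½kδ² = 0.5 × 9.7968 × 14² = 960.09 N·mm = 0.96009 J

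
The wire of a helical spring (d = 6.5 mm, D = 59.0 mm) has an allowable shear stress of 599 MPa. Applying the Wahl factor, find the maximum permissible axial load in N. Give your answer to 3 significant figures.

943 N

C = D/d = 59.0/6.5 = 9.0769
K_W = (4C−1)/(4C−4) + 0.615/C = 35.308/32.308 + 0.0678 = 1.1606
τ_max = K·8FD/(πd³) → F_max = τ_allow·πd³/(8DK)
F_max = 599·π·6.5³/(8·59.0·1.1606) = 5.1679e+05/547.81 = 943.38 N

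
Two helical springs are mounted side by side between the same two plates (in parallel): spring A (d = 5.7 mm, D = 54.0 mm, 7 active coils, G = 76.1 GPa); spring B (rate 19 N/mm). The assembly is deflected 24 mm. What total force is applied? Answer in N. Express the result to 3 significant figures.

k_A = Gd⁴/(8D³N_a) = (76.1×10³)(5.7⁴)/(8·54.0³·7) = 9.1099 N/mm
Parallel: k_eq = 9.1099 + 19 = 28.11 N/mm
F = k_eq·δ = 28.11·24 = 674.64 N

675 N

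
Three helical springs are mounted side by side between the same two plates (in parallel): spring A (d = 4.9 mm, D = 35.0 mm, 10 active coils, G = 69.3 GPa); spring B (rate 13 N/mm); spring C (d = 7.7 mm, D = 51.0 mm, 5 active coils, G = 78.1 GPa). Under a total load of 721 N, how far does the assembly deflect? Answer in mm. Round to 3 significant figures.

k_A = Gd⁴/(8D³N_a) = (69.3×10³)(4.9⁴)/(8·35.0³·10) = 11.647 N/mm
k_C = Gd⁴/(8D³N_a) = (78.1×10³)(7.7⁴)/(8·51.0³·5) = 51.742 N/mm
Parallel: k_eq = 11.647 + 13 + 51.742 = 76.389 N/mm
δ = F/k_eq = 721/76.389 = 9.4385 mm

9.44 mm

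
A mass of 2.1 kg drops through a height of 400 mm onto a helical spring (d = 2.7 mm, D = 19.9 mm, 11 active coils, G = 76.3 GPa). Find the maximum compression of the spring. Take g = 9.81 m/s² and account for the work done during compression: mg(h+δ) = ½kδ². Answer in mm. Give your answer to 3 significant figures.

56.7 mm

k = Gd⁴/(8D³N_a) = (76.3×10³)(2.7⁴)/(8·19.9³·11) = 5.8471 N/mm
W = mg = 2.1 × 9.81 = 20.601 N
½kδ² − Wδ − Wh = 0 → δ = (W + √(W² + 2kWh))/k
δ = (20.601 + √(424.4 + 96364.3))/5.8471 = (20.601 + 311.11)/5.8471 = 56.731 mm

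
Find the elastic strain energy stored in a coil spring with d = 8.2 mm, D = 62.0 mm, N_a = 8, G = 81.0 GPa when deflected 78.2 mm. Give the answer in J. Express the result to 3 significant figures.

k = Gd⁴/(8D³N_a) = (81.0×10³)(8.2⁴)/(8·62.0³·8) = 24.01 N/mm
U = ½kδ² = 0.5 × 24.01 × 78.2² = 73412 N·mm = 73.412 J

73.4 J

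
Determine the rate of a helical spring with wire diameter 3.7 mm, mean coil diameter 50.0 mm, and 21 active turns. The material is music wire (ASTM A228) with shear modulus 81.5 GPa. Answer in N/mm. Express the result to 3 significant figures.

0.727 N/mm

k = Gd⁴/(8D³N_a) = (81.5×10³ × 3.7⁴) / (8 × 50.0³ × 21)
  = 1.52744e+07 / 2.1e+07 = 0.72735 N/mm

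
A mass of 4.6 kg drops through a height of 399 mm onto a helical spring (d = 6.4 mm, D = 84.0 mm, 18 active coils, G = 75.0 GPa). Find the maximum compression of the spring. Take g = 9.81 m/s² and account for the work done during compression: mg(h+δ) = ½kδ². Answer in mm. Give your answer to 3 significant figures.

k = Gd⁴/(8D³N_a) = (75.0×10³)(6.4⁴)/(8·84.0³·18) = 1.4743 N/mm
W = mg = 4.6 × 9.81 = 45.126 N
½kδ² − Wδ − Wh = 0 → δ = (W + √(W² + 2kWh))/k
δ = (45.126 + √(2036.4 + 53089.7))/1.4743 = (45.126 + 234.79)/1.4743 = 189.87 mm

190 mm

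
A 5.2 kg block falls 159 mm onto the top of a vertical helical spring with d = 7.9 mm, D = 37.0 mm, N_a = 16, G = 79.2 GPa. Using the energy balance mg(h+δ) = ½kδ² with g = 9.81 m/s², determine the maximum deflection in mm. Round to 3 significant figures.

k = Gd⁴/(8D³N_a) = (79.2×10³)(7.9⁴)/(8·37.0³·16) = 47.579 N/mm
W = mg = 5.2 × 9.81 = 51.012 N
½kδ² − Wδ − Wh = 0 → δ = (W + √(W² + 2kWh))/k
δ = (51.012 + √(2602.2 + 771823))/47.579 = (51.012 + 880.01)/47.579 = 19.568 mm

19.6 mm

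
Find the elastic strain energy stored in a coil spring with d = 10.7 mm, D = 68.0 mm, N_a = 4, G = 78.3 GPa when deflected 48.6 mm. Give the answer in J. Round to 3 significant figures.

120 J

k = Gd⁴/(8D³N_a) = (78.3×10³)(10.7⁴)/(8·68.0³·4) = 102 N/mm
U = ½kδ² = 0.5 × 102 × 48.6² = 1.2047e+05 N·mm = 120.47 J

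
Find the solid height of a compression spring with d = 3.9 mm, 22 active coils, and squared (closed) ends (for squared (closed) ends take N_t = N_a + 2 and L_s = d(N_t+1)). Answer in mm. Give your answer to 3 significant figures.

97.5 mm

squared (closed) ends: N_t = N_a + 2 = 22 + 2 = 24
L_s = d·(N_t+1) = 3.9 × 25 = 97.5 mm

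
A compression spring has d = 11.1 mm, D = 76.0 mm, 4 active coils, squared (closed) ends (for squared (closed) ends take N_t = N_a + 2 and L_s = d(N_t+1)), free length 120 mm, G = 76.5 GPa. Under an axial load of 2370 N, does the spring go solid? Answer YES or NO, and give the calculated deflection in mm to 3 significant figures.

NO, δ = 28.7 mm

k = Gd⁴/(8D³N_a) = (76.5×10³)(11.1⁴)/(8·76.0³·4) = 82.673 N/mm
N_t = 6; L_s = 11.1·7 = 77.7 mm; δ_solid = L₀ − L_s = 120 − 77.7 = 42.3 mm
δ = F/k = 2370/82.673 = 28.667 mm
δ < δ_solid → spring does not go solid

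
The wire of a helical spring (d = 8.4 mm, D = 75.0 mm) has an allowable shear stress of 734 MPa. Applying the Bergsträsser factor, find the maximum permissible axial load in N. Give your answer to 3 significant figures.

1980 N

C = D/d = 75.0/8.4 = 8.9286
K_B = (4C+2)/(4C−3) = 37.714/32.714 = 1.1528
τ_max = K·8FD/(πd³) → F_max = τ_allow·πd³/(8DK)
F_max = 734·π·8.4³/(8·75.0·1.1528) = 1.3667e+06/691.7 = 1975.9 N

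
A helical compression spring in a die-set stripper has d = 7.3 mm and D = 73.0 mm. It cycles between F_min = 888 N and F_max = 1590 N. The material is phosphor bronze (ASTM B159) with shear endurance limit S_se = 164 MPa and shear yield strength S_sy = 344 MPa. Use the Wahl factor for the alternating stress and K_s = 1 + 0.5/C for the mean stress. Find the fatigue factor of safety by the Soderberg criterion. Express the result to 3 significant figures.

0.336

C = D/d = 73.0/7.3 = 10.0000; K_W = (4C−1)/(4C−4)+0.615/C = 1.1448; K_s = 1+0.5/C = 1.0500
F_a = (F_max−F_min)/2 = 351 N; F_m = (F_max+F_min)/2 = 1239 N
τ_a = K_W·8F_aD/(πd³) = 1.1448 × 167.73 = 192.02 MPa
τ_m = K_s·8F_mD/(πd³) = 1.0500 × 592.06 = 621.66 MPa
Soderberg: 1/n_f = τ_a/S_se + τ_m/S_sy = 192.02/164 + 621.66/344 = 1.17085 + 1.80716 = 2.978
n_f = 1/2.978 = 0.3358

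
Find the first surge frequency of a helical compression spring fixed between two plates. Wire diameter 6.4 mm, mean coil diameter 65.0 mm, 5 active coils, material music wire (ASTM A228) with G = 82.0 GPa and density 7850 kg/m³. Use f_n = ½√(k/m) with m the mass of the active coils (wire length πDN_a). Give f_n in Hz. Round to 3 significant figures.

k = Gd⁴/(8D³N_a) = (82.0×10³)(6.4⁴)/(8·65.0³·5) = 12.524 N/mm = 12524 N/m
Wire length L = πDN_a = π·65.0·5 = 1021 mm
m = ρ·(πd²/4)·L = 7850 × 32.17×10⁻⁶ m² × 1.021 m = 0.25784 kg
f_n = ½√(k/m) = 0.5·√(12524/0.25784) = 0.5·√(48571) = 110.19 Hz

110 Hz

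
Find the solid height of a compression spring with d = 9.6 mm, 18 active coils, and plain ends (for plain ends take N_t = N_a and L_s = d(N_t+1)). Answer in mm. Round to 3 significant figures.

plain ends: N_t = N_a = 18
L_s = d·(N_t+1) = 9.6 × 19 = 182.4 mm

182 mm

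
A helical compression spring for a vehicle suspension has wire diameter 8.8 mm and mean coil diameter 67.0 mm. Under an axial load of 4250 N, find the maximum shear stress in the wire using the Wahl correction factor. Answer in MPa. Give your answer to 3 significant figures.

Spring index C = D/d = 67.0/8.8 = 7.6136
K_W = (4C−1)/(4C−4) + 0.615/C = 29.455/26.455 + 0.0808 = 1.1942
τ₀ = 8FD/(πd³) = 8·4250·67.0/(π·8.8³) = 2.278e+06/2140.9 = 1064 MPa
τ_max = K·τ₀ = 1.1942 × 1064 = 1270.6 MPa

1270 MPa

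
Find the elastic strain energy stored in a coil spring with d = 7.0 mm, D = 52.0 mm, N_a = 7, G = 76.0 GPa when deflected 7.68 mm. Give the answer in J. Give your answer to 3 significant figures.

0.683 J

k = Gd⁴/(8D³N_a) = (76.0×10³)(7.0⁴)/(8·52.0³·7) = 23.174 N/mm
U = ½kδ² = 0.5 × 23.174 × 7.68² = 683.44 N·mm = 0.68344 J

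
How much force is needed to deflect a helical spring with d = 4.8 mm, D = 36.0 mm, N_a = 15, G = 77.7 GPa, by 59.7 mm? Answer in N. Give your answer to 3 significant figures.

440 N

k = Gd⁴/(8D³N_a) = (77.7×10³)(4.8⁴)/(8·36.0³·15) = 7.3671 N/mm
F = k·δ = 7.3671 × 59.7 = 439.82 N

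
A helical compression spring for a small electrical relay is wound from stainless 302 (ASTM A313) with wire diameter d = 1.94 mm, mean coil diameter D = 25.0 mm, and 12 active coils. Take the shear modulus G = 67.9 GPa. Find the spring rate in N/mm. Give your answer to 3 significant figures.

k = Gd⁴/(8D³N_a) = (67.9×10³ × 1.94⁴) / (8 × 25.0³ × 12)
  = 961782 / 1.5e+06 = 0.64119 N/mm

0.641 N/mm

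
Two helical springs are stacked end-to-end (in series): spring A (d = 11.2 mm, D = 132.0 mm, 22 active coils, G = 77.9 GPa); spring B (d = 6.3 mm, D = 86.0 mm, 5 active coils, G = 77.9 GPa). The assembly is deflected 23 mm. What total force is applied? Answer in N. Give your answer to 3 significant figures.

k_A = Gd⁴/(8D³N_a) = (77.9×10³)(11.2⁴)/(8·132.0³·22) = 3.0281 N/mm
k_B = Gd⁴/(8D³N_a) = (77.9×10³)(6.3⁴)/(8·86.0³·5) = 4.8233 N/mm
Series: 1/k_eq = 1/3.0281 + 1/4.8233 = 0.53756; k_eq = 1.8602 N/mm
F = k_eq·δ = 1.8602·23 = 42.786 N

42.8 N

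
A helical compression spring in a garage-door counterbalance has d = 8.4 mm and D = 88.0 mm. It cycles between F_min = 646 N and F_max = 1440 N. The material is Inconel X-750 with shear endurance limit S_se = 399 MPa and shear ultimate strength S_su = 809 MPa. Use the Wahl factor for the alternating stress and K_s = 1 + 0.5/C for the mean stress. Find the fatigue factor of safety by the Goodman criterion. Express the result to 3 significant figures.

C = D/d = 88.0/8.4 = 10.4762; K_W = (4C−1)/(4C−4)+0.615/C = 1.1379; K_s = 1+0.5/C = 1.0477
F_a = (F_max−F_min)/2 = 397 N; F_m = (F_max+F_min)/2 = 1043 N
τ_a = K_W·8F_aD/(πd³) = 1.1379 × 150.1 = 170.79 MPa
τ_m = K_s·8F_mD/(πd³) = 1.0477 × 394.34 = 413.16 MPa
Goodman: 1/n_f = τ_a/S_se + τ_m/S_su = 170.79/399 + 413.16/809 = 0.42804 + 0.51070 = 0.93875
n_f = 1/0.93875 = 1.065

1.07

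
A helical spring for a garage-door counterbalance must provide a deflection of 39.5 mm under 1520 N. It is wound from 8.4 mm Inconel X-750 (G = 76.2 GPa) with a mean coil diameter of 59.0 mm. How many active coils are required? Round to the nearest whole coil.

6

Required rate k = F/δ = 1520/39.5 = 38.481 N/mm
N_a = Gd⁴/(8D³k) = (76.2×10³ × 8.4⁴)/(8 × 59.0³ × 38.481)
    = 3.79378e+08 / 6.32255e+07 = 6 → 6 coils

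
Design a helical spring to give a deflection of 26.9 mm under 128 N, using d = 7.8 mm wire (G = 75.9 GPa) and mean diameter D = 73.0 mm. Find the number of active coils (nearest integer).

19

Required rate k = F/δ = 128/26.9 = 4.7584 N/mm
N_a = Gd⁴/(8D³k) = (75.9×10³ × 7.8⁴)/(8 × 73.0³ × 4.7584)
    = 2.80944e+08 / 1.48087e+07 = 18.97 → 19 coils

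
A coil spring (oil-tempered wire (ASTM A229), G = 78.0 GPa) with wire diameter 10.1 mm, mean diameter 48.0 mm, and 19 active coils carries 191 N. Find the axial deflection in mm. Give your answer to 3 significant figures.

3.96 mm

k = Gd⁴/(8D³N_a) = (78.0×10³)(10.1⁴)/(8·48.0³·19) = 48.285 N/mm
δ = F/k = 191 / 48.285 = 3.9557 mm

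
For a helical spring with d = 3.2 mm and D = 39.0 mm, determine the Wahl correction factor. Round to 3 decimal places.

C = D/d = 39.0/3.2 = 12.1875
K_W = (4C−1)/(4C−4) + 0.615/C = 47.750/44.750 + 0.0505 = 1.1175

1.118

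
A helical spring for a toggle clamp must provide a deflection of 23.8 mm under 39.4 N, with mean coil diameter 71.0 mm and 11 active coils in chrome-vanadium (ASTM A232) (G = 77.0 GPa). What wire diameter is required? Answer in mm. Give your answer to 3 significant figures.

Required rate k = F/δ = 39.4/23.8 = 1.6555 N/mm
d = (8D³N_a·k / G)^(1/4) = (8·71.0³·11·1.6555 / (77.0×10³))^0.25
  = (677.15)^0.25 = 5.1012 mm

5.10 mm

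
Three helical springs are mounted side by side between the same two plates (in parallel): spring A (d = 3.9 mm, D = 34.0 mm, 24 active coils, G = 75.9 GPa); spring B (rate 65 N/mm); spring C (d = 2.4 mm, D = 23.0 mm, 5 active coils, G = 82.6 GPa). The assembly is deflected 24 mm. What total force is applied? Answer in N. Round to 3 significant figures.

k_A = Gd⁴/(8D³N_a) = (75.9×10³)(3.9⁴)/(8·34.0³·24) = 2.3268 N/mm
k_C = Gd⁴/(8D³N_a) = (82.6×10³)(2.4⁴)/(8·23.0³·5) = 5.6309 N/mm
Parallel: k_eq = 2.3268 + 65 + 5.6309 = 72.958 N/mm
F = k_eq·δ = 72.958·24 = 1751 N

1750 N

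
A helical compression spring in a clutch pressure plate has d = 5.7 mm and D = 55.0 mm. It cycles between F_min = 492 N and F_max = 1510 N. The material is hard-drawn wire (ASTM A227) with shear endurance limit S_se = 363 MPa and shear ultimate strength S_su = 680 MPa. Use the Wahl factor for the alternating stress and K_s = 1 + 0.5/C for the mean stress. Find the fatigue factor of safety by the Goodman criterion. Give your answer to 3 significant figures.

0.418

C = D/d = 55.0/5.7 = 9.6491; K_W = (4C−1)/(4C−4)+0.615/C = 1.1505; K_s = 1+0.5/C = 1.0518
F_a = (F_max−F_min)/2 = 509 N; F_m = (F_max+F_min)/2 = 1001 N
τ_a = K_W·8F_aD/(πd³) = 1.1505 × 384.94 = 442.86 MPa
τ_m = K_s·8F_mD/(πd³) = 1.0518 × 757.03 = 796.26 MPa
Goodman: 1/n_f = τ_a/S_se + τ_m/S_su = 442.86/363 + 796.26/680 = 1.21999 + 1.17097 = 2.391
n_f = 1/2.391 = 0.4182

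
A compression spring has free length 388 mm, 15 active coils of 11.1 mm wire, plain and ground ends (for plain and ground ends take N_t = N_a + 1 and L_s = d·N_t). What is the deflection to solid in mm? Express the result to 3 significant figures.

N_t = 16; L_s = 11.1·16 = 177.6 mm
δ_solid = L₀ − L_s = 388 − 177.6 = 210.4 mm

210 mm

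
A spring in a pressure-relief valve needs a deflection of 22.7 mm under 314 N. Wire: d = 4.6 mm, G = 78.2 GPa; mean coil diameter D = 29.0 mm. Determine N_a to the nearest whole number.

Required rate k = F/δ = 314/22.7 = 13.833 N/mm
N_a = Gd⁴/(8D³k) = (78.2×10³ × 4.6⁴)/(8 × 29.0³ × 13.833)
    = 3.50137e+07 / 2.69891e+06 = 12.97 → 13 coils

13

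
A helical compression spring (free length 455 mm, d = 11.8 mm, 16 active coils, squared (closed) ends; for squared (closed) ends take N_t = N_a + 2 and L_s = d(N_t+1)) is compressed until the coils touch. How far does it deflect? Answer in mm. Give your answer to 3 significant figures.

231 mm

N_t = 18; L_s = 11.8·19 = 224.2 mm
δ_solid = L₀ − L_s = 455 − 224.2 = 230.8 mm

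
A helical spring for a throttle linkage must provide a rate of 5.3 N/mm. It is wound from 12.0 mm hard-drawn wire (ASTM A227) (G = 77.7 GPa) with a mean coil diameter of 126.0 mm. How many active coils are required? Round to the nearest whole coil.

19

N_a = Gd⁴/(8D³k) = (77.7×10³ × 12.0⁴)/(8 × 126.0³ × 5.3)
    = 1.61119e+09 / 8.48159e+07 = 19 → 19 coils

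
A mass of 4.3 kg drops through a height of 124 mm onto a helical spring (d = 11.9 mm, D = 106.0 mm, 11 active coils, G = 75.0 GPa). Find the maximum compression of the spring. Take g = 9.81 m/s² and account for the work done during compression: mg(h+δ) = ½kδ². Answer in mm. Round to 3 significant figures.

k = Gd⁴/(8D³N_a) = (75.0×10³)(11.9⁴)/(8·106.0³·11) = 14.35 N/mm
W = mg = 4.3 × 9.81 = 42.183 N
½kδ² − Wδ − Wh = 0 → δ = (W + √(W² + 2kWh))/k
δ = (42.183 + √(1779.4 + 150120))/14.35 = (42.183 + 389.74)/14.35 = 30.1 mm

30.1 mm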